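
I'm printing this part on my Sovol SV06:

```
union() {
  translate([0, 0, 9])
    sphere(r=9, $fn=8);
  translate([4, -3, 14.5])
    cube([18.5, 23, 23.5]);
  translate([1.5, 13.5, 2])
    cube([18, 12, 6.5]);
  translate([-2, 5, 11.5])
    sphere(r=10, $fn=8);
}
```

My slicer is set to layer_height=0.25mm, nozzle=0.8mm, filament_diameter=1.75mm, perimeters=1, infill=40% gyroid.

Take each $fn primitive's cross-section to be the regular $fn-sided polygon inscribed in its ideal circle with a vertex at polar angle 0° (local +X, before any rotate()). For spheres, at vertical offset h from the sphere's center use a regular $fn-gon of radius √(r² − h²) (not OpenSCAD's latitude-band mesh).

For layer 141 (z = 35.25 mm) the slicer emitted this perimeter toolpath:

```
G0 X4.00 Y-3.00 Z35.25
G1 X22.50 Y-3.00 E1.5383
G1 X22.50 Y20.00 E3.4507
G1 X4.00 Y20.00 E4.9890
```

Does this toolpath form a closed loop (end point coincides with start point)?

no

Start point (G0): (4.00, -3.00). End point (last G1): the path does not return to the start — open.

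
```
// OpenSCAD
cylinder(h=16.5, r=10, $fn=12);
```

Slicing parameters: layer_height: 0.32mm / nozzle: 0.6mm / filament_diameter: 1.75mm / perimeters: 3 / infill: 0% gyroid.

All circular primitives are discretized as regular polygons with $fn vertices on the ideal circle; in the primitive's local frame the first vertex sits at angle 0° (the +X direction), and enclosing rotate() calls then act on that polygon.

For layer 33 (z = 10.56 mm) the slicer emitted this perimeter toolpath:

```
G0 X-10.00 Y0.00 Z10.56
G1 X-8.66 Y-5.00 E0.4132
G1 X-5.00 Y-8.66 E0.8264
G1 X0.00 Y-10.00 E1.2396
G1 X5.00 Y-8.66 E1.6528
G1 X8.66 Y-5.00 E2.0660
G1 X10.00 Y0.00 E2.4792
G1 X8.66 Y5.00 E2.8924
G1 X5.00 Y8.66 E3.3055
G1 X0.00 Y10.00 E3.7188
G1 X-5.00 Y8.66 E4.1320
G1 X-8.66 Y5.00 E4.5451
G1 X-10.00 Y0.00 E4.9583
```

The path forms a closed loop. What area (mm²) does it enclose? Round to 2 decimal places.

Apply the shoelace formula to the sequence of (X, Y) vertices; enclosed area = 299.99 mm².

299.99 mm²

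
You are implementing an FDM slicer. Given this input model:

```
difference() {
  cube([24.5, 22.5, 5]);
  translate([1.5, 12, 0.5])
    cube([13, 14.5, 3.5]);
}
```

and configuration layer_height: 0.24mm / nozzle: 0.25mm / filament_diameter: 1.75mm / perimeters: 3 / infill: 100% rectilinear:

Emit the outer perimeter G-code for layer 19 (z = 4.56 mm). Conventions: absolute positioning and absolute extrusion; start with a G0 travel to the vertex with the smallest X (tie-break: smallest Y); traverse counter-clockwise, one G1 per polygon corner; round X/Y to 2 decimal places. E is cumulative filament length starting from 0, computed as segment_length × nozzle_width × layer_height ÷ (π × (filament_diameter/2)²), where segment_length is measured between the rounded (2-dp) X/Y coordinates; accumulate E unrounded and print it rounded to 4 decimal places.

G0 X0.00 Y0.00 Z4.56
G1 X24.50 Y0.00 E0.6112
G1 X24.50 Y22.50 E1.1724
G1 X0.00 Y22.50 E1.7836
G1 X0.00 Y0.00 E2.3448

At z = 4.56 mm: the cube (footprint 24.5×22.5) is included at this height; the cube at (1.5, 12) is absent (z outside [0.5, 4]); Subtracting the remaining from the first: none of the subtracted shapes is present at this height, so the 24.5×22.5 cube is unchanged — 1 connected region. The outline is a single polygon with 4 vertices. Extrusion per mm of travel: 0.25 × 0.24 / (π × 0.875²) = 0.024945. Accumulating E over each segment gives final E = 2.3448.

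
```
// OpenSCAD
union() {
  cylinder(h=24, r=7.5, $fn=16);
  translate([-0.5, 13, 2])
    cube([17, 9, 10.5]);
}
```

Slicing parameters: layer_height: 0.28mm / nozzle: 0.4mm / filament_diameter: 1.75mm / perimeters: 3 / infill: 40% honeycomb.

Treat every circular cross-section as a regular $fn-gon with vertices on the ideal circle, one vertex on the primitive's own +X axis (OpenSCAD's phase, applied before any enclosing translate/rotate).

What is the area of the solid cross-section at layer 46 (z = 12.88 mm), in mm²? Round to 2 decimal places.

At z = 12.88 mm: the cylinder: section is a regular 16-gon, circumradius r=7.5 (area = (16/2)·7.500²·sin(360°/16) = 172.21 mm²); the cube at (-0.5, 13) is absent (z outside [2, 12.5]); Combining (union): only the r=7.5 cylinder is present, so the union is just that shape — area = 172.21 mm². Overall, the cross-section is a single solid region. Net area = 172.21 mm².

172.21 mm²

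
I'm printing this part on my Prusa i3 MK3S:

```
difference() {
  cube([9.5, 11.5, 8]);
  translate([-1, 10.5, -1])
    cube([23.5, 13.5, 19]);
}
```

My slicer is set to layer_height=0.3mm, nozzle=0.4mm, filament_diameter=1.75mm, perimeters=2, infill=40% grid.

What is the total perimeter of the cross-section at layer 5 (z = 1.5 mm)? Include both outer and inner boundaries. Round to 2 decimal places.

40.00 mm

At z = 1.5 mm: the cube (footprint 9.5×11.5) is included at this height (perimeter 42.00 mm); the 23.5×13.5 cube at (-1, 10.5) contributes its full rectangle (perimeter 74.00 mm); Taking the first minus the rest: starting from the 9.5×11.5 cube, the 23.5×13.5 cube at (-1, 10.5) partially overlaps it — only the 9.50 mm² overlap (of its 317.25 mm²) is removed, clipping the outline — boundary = 40.00 mm. Overall, the cross-section is a single solid region. Total boundary length (outer) = 40.00 mm.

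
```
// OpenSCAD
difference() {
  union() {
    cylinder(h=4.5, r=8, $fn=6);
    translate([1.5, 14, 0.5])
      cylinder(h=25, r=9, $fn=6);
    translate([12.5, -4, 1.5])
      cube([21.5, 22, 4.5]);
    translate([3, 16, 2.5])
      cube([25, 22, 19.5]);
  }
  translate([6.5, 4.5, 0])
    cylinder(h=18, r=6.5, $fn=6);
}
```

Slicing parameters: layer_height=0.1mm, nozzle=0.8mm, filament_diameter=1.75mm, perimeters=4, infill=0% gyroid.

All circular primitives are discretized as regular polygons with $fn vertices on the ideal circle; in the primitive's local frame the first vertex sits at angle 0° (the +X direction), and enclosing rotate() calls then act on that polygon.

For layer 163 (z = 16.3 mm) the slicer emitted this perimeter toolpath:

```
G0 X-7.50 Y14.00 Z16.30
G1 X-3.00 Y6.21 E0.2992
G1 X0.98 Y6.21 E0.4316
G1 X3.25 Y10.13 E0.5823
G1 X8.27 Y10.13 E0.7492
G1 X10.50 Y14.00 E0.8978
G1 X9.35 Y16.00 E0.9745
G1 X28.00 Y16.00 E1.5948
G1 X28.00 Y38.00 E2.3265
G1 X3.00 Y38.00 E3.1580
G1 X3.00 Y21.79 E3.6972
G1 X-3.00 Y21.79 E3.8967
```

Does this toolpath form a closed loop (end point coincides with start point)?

no

Start point (G0): (-7.50, 14.00). End point (last G1): the path does not return to the start — open.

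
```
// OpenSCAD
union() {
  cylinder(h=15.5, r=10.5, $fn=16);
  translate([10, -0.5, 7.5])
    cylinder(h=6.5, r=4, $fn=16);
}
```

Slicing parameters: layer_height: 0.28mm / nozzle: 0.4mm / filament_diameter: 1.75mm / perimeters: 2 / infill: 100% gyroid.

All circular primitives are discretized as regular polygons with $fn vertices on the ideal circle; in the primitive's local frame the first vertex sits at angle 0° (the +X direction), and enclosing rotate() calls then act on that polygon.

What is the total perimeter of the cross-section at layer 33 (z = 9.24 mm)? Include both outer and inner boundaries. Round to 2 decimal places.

70.71 mm

At z = 9.24 mm: the r=10.5 cylinder contributes a regular 16-gon of circumradius 10.5 (perimeter = 2·16·10.500·sin(180°/16) = 65.55 mm); the cylinder at (10, -0.5): section is a regular 16-gon, circumradius r=4 (perimeter = 2·16·4.000·sin(180°/16) = 24.97 mm); Merging all regions: the regions partially overlap (shared area 25.24 mm²), so the edge portions inside another operand are dropped and the merged outline is re-measured after clipping — boundary = 70.71 mm. Overall, the cross-section is a single solid region. Total boundary length (outer) = 70.71 mm.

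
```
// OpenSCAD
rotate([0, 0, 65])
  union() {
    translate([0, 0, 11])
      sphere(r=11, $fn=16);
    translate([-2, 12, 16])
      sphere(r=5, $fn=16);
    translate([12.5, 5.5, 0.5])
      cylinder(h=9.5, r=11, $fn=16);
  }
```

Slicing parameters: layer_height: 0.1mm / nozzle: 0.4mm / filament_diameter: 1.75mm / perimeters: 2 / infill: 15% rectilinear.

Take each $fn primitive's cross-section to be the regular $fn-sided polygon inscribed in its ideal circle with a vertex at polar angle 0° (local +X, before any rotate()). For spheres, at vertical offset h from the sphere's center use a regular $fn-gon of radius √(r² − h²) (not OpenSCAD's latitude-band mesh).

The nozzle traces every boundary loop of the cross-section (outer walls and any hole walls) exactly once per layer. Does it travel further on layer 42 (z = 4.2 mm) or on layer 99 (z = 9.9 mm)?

Layer 42 (z = 4.2): the sphere: section is a regular 16-gon, circumradius = √(r²−h²) = √(11²−6.8²) = 8.646 (perimeter = 2·16·8.646·sin(180°/16) = 53.98 mm); the sphere at (-2, 12) does not reach this height (|z−center|=11.800 > r=5); the cylinder at (12.5, 5.5): section is a regular 16-gon, circumradius r=11 (perimeter = 2·16·11.000·sin(180°/16) = 68.67 mm); Merging all regions: the regions partially overlap (shared area 53.82 mm²), so the edge portions inside another operand are dropped and the merged outline is re-measured after clipping — boundary = 92.24 mm; (whole slice rotated 65° about Z — lengths, areas and connectivity unchanged). So its perimeter = 92.24 mm. Layer 99 (z = 9.9): the sphere: section is a regular 16-gon, circumradius = √(r²−h²) = √(11²−1.1²) = 10.945 (perimeter = 2·16·10.945·sin(180°/16) = 68.33 mm); the sphere at (-2, 12) is absent (|z−center|=6.100 > r=5); the r=11 cylinder at (12.5, 5.5) gives a regular 16-gon of circumradius 11 (constant along its height) (perimeter = 2·16·11.000·sin(180°/16) = 68.67 mm); Merging all regions: the regions partially overlap (shared area 93.92 mm²), so the edge portions inside another operand are dropped and the merged outline is re-measured after clipping — boundary = 98.27 mm; (rotated 65° about Z; rotation is an isometry so areas/perimeters/island counts are preserved). So its perimeter = 98.27 mm. Layer 99 is larger (98.27 vs 92.24 mm).

layer 99 (z = 9.9 mm)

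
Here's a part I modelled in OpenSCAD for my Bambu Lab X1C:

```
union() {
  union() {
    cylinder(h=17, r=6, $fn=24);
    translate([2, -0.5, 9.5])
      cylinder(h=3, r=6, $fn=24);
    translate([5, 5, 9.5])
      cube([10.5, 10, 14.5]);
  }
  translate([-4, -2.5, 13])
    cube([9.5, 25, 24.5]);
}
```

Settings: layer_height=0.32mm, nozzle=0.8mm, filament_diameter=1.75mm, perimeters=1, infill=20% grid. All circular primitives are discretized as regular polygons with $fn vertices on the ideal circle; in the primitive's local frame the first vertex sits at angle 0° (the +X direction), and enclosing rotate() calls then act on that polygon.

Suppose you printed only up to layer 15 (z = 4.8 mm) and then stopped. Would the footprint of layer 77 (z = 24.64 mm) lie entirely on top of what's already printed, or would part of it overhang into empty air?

part overhangs

Compare the two slices. At z = 4.8: the cylinder: section is a regular 24-gon, circumradius r=6 (area = (24/2)·6.000²·sin(360°/24) = 111.81 mm²); the cylinder at (2, -0.5) does not reach this height (z outside [9.5, 12.5]); the cube at (5, 5) does not reach this height (z outside [9.5, 24]); Merging all regions: only the r=6 cylinder is present, so the union is just that shape — area = 111.81 mm²; the cube at (-4, -2.5) is not intersected at this z (z outside [13, 37.5]); Combining (union): only that combined region is present, so the union is just that shape — area = 111.81 mm². At z = 24.64: the cylinder does not reach this height (z outside [0, 17]); the cylinder at (2, -0.5) is not intersected at this z (z outside [9.5, 12.5]); the cube at (5, 5) does not reach this height (z outside [9.5, 24]); Merging all regions: nothing is present at this height; the 9.5×25 cube at (-4, -2.5) contributes its full rectangle (area 237.50 mm²); Merging all regions: only the 9.5×25 cube at (-4, -2.5) is present, so the union is just that shape — area = 237.50 mm². Checking containment: at z = 24.64 the cross-section extends beyond the z = 4.8 cross-section by about 164.61 mm².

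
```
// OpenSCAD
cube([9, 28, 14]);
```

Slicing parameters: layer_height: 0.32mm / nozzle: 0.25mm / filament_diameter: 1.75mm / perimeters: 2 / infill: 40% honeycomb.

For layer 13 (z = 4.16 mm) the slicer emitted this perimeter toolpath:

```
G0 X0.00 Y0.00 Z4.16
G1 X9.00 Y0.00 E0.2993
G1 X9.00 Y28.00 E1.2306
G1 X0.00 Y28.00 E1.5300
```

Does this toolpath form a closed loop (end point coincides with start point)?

Start point (G0): (0.00, 0.00). End point (last G1): the path does not return to the start — open.

no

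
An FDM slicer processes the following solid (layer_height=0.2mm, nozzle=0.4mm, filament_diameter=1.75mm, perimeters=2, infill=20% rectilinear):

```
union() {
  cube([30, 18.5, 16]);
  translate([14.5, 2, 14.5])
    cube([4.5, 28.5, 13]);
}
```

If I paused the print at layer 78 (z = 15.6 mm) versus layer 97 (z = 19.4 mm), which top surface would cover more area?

Layer 78 (z = 15.6): the 30×18.5 cube contributes its full rectangle (area 555.00 mm²); the cube at (14.5, 2) is present — its section is the full 4.5×28.5 rectangle (area 128.25 mm²); Taking the union: the regions partially overlap — summed areas 683.25 mm² minus the doubly-counted overlap 74.25 mm² gives 609.00 mm² — area = 609.00 mm². So its area = 609.00 mm². Layer 97 (z = 19.4): the cube is absent (z outside [0, 16]); the 4.5×28.5 cube at (14.5, 2) contributes its full rectangle (area 128.25 mm²); Taking the union: only the 4.5×28.5 cube at (14.5, 2) is present, so the union is just that shape — area = 128.25 mm². So its area = 128.25 mm². Layer 78 is larger (609.00 vs 128.25 mm²).

layer 78 (z = 15.6 mm)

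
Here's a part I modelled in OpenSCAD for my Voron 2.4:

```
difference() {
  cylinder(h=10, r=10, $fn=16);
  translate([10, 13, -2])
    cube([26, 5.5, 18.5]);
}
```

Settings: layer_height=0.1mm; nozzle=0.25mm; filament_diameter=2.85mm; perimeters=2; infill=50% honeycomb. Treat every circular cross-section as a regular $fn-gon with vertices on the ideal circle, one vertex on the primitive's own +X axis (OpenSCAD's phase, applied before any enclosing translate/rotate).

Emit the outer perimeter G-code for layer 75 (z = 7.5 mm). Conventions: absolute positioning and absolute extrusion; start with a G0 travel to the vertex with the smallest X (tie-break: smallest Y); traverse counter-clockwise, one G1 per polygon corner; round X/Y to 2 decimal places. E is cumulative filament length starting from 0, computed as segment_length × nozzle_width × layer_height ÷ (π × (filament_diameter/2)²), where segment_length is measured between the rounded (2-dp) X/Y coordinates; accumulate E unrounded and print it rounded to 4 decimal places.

G0 X-10.00 Y0.00 Z7.50
G1 X-9.24 Y-3.83 E0.0153
G1 X-7.07 Y-7.07 E0.0306
G1 X-3.83 Y-9.24 E0.0459
G1 X0.00 Y-10.00 E0.0612
G1 X3.83 Y-9.24 E0.0765
G1 X7.07 Y-7.07 E0.0918
G1 X9.24 Y-3.83 E0.1070
G1 X10.00 Y0.00 E0.1223
G1 X9.24 Y3.83 E0.1376
G1 X7.07 Y7.07 E0.1529
G1 X3.83 Y9.24 E0.1682
G1 X0.00 Y10.00 E0.1835
G1 X-3.83 Y9.24 E0.1988
G1 X-7.07 Y7.07 E0.2141
G1 X-9.24 Y3.83 E0.2294
G1 X-10.00 Y0.00 E0.2447

At z = 7.5 mm: the r=10 cylinder gives a regular 16-gon of circumradius 10 (constant along its height); the cube at (10, 13) is present — its section is the full 26×5.5 rectangle; Subtracting the remaining from the first: starting from the r=10 cylinder, the 26×5.5 cube at (10, 13) misses the remaining region (no effect) — 1 connected region. The outline is a single polygon with 16 vertices. Extrusion per mm of travel: 0.25 × 0.1 / (π × 1.425²) = 0.003919. Accumulating E over each segment gives final E = 0.2447.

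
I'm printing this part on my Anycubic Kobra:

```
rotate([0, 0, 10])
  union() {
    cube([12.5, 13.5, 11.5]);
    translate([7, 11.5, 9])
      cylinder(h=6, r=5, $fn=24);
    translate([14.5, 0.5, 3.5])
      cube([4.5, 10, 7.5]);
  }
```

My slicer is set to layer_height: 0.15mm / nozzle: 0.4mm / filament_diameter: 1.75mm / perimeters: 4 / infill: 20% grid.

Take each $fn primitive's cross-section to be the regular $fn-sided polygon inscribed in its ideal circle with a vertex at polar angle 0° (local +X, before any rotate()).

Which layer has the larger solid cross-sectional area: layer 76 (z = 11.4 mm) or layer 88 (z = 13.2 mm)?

layer 76 (z = 11.4 mm)

Layer 76 (z = 11.4): the cube (footprint 12.5×13.5) is included at this height (area 168.75 mm²); the cylinder at (7, 11.5): section is a regular 24-gon, circumradius r=5 (area = (24/2)·5.000²·sin(360°/24) = 77.65 mm²); the cube at (14.5, 0.5) is not intersected at this z (z outside [3.5, 11]); Merging all regions: the regions partially overlap — summed areas 246.40 mm² minus the doubly-counted overlap 58.16 mm² gives 188.24 mm² — area = 188.24 mm²; (rotated 10° about Z; rotation is an isometry so areas/perimeters/island counts are preserved). So its area = 188.24 mm². Layer 88 (z = 13.2): the cube is not intersected at this z (z outside [0, 11.5]); the r=5 cylinder at (7, 11.5) gives a regular 24-gon of circumradius 5 (constant along its height) (area = (24/2)·5.000²·sin(360°/24) = 77.65 mm²); the cube at (14.5, 0.5) does not reach this height (z outside [3.5, 11]); Combining (union): only the r=5 cylinder at (7, 11.5) is present, so the union is just that shape — area = 77.65 mm²; (rotated 10° about Z; rotation is an isometry so areas/perimeters/island counts are preserved). So its area = 77.65 mm². Layer 76 is larger (188.24 vs 77.65 mm²).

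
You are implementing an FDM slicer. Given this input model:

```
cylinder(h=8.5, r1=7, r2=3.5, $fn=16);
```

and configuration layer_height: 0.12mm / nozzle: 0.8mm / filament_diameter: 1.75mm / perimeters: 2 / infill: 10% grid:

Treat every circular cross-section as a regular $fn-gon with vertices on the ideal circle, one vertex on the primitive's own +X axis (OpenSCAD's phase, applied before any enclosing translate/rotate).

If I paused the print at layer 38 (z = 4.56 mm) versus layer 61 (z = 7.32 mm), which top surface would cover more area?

Layer 38 (z = 4.56): the cone (r1=7→r2=3.5) has section circumradius 5.122 here — a regular 16-gon (area = (16/2)·5.122²·sin(360°/16) = 80.33 mm²). So its area = 80.33 mm². Layer 61 (z = 7.32): the cone contributes a regular 16-gon of circumradius 3.986 (interpolated between r1=7 and r2=3.5 at t=0.861) (area = (16/2)·3.986²·sin(360°/16) = 48.64 mm²). So its area = 48.64 mm². Layer 38 is larger (80.33 vs 48.64 mm²).

layer 38 (z = 4.56 mm)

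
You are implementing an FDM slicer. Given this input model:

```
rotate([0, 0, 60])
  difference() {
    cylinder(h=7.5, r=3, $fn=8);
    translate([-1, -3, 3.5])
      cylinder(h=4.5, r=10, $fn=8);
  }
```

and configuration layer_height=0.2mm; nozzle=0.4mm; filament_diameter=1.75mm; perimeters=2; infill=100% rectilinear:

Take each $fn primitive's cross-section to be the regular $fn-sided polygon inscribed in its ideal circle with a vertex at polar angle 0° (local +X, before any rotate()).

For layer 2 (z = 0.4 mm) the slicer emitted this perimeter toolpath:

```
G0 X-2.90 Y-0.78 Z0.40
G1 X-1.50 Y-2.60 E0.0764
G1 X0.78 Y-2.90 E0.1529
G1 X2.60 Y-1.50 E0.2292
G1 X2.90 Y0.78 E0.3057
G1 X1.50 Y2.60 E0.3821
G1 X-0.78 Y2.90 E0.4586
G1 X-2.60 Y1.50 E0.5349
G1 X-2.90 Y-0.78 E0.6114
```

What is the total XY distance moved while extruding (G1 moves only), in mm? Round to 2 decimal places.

Sum the Euclidean lengths of each G1 segment: total = 18.38 mm.

18.38 mm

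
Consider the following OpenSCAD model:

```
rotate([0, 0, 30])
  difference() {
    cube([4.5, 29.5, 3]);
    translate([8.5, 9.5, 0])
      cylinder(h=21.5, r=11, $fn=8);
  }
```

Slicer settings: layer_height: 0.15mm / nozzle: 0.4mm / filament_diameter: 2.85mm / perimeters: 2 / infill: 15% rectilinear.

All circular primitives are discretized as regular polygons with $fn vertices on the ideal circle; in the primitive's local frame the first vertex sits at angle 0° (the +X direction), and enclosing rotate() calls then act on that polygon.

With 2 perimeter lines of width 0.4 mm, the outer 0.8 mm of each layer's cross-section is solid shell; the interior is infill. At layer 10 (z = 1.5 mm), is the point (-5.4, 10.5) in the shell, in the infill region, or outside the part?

At z = 1.5 mm: the cube (footprint 4.5×29.5) is included at this height; the cylinder at (8.5, 9.5): section is a regular 8-gon, circumradius r=11; Subtracting the remaining from the first: starting from the 4.5×29.5 cube, the r=11 cylinder at (8.5, 9.5) partially overlaps it — only the 74.66 mm² overlap (of its 342.24 mm²) is removed, clipping the outline — 2 connected regions; (rotated 30° about Z; rotation is an isometry so areas/perimeters/island counts are preserved). Overall, the cross-section has 2 separate islands. Undo the 30° rotation: the query point maps to (0.573, 11.793) in the un-rotated model frame. The nearest boundary edge runs (0.72, 17.28)→(0.00, 15.54); distance from the point to it = 3.79 mm. The point is not inside any of the regions above, so it lies outside the cross-section (3.79 mm from the nearest boundary).

outside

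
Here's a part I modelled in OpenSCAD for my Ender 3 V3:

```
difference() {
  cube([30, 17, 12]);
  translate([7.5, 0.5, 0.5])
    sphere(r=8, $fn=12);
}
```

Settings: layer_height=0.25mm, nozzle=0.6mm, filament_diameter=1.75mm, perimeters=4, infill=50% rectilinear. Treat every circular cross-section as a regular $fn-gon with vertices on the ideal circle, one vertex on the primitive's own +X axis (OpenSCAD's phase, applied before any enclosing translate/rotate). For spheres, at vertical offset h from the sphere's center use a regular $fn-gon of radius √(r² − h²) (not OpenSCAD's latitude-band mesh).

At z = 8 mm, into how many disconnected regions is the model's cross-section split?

1

At z = 8 mm: the 30×17 cube contributes its full rectangle; the r=8 sphere at (7.5, 0.5) contributes a regular 12-gon of circumradius √(8²−7.5²) = 2.784; Taking the first minus the rest: starting from the 30×17 cube, the r=8 sphere at (7.5, 0.5) partially overlaps it — only the 14.34 mm² overlap (of its 23.25 mm²) is removed, clipping the outline — 1 connected region. The result has 1 disconnected region.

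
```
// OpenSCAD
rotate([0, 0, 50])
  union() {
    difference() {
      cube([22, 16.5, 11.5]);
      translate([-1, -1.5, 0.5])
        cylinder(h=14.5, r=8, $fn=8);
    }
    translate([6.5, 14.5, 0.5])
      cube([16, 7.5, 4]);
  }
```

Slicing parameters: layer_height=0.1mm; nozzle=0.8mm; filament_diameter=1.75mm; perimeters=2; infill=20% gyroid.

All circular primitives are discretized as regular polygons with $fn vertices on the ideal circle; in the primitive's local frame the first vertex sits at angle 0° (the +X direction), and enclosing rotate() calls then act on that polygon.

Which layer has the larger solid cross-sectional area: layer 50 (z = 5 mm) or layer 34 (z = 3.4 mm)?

layer 34 (z = 3.4 mm)

Layer 50 (z = 5): the cube is present — its section is the full 22×16.5 rectangle (area 363.00 mm²); the r=8 cylinder at (-1, -1.5) gives a regular 8-gon of circumradius 8 (constant along its height) (area = (8/2)·8.000²·sin(360°/8) = 181.02 mm²); After the difference (first − rest): starting from the 22×16.5 cube (363.00 mm²), the r=8 cylinder at (-1, -1.5) partially overlaps it — only the 27.43 mm² overlap (of its 181.02 mm²) is removed, clipping the outline — area = 335.57 mm²; the cube at (6.5, 14.5) is not intersected at this z (z outside [0.5, 4.5]); Combining (union): only the result so far is present, so the union is just that shape — area = 335.57 mm²; (rotated 50° about Z; rotation is an isometry so areas/perimeters/island counts are preserved). So its area = 335.57 mm². Layer 34 (z = 3.4): the cube (footprint 22×16.5) is included at this height (area 363.00 mm²); the r=8 cylinder at (-1, -1.5) gives a regular 8-gon of circumradius 8 (constant along its height) (area = (8/2)·8.000²·sin(360°/8) = 181.02 mm²); Taking the first minus the rest: starting from the 22×16.5 cube (363.00 mm²), the r=8 cylinder at (-1, -1.5) partially overlaps it — only the 27.43 mm² overlap (of its 181.02 mm²) is removed, clipping the outline — area = 335.57 mm²; the 16×7.5 cube at (6.5, 14.5) contributes its full rectangle (area 120.00 mm²); Taking the union: the regions partially overlap — summed areas 455.57 mm² minus the doubly-counted overlap 31.00 mm² gives 424.57 mm² — area = 424.57 mm²; (whole slice rotated 50° about Z — lengths, areas and connectivity unchanged). So its area = 424.57 mm². Layer 34 is larger (424.57 vs 335.57 mm²).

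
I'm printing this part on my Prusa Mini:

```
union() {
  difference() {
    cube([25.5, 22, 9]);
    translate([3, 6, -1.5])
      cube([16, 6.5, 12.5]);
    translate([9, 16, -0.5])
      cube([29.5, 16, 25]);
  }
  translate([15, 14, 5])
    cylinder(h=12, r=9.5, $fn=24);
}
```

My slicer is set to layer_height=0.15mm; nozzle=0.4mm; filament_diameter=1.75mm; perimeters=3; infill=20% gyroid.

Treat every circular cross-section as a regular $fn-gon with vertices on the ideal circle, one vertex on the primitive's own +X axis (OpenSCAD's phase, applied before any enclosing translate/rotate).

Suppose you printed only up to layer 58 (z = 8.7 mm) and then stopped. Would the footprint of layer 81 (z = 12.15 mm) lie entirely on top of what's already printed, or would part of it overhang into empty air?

Compare the two slices. At z = 8.7: the cube (footprint 25.5×22) is included at this height (area 561.00 mm²); the cube at (3, 6) is present — its section is the full 16×6.5 rectangle (area 104.00 mm²); the cube at (9, 16) (footprint 29.5×16) is included at this height (area 472.00 mm²); After the difference (first − rest): starting from the 25.5×22 cube (561.00 mm²), the 16×6.5 cube at (3, 6) lies wholly inside it (removes its full 104.00 mm² and its 45.00 mm outline becomes a hole wall); the 29.5×16 cube at (9, 16) partially overlaps it — only the 99.00 mm² overlap (of its 472.00 mm²) is removed, clipping the outline — area = 358.00 mm²; the r=9.5 cylinder at (15, 14) contributes a regular 24-gon of circumradius 9.5 (area = (24/2)·9.500²·sin(360°/24) = 280.30 mm²); Combining (union): the regions partially overlap — summed areas 638.30 mm² minus the doubly-counted overlap 111.34 mm² gives 526.96 mm² — area = 526.96 mm². At z = 12.15: the cube is absent (z outside [0, 9]); the cube at (3, 6) is absent (z outside [-1.5, 11]); the cube at (9, 16) (footprint 29.5×16) is included at this height (area 472.00 mm²); Subtracting the remaining from the first: the first operand is absent here, so nothing remains; the r=9.5 cylinder at (15, 14) contributes a regular 24-gon of circumradius 9.5 (area = (24/2)·9.500²·sin(360°/24) = 280.30 mm²); Combining (union): only the r=9.5 cylinder at (15, 14) is present, so the union is just that shape — area = 280.30 mm². Checking containment: the cross-section at z = 12.15 is a subset of the cross-section at z = 8.7.

entirely on top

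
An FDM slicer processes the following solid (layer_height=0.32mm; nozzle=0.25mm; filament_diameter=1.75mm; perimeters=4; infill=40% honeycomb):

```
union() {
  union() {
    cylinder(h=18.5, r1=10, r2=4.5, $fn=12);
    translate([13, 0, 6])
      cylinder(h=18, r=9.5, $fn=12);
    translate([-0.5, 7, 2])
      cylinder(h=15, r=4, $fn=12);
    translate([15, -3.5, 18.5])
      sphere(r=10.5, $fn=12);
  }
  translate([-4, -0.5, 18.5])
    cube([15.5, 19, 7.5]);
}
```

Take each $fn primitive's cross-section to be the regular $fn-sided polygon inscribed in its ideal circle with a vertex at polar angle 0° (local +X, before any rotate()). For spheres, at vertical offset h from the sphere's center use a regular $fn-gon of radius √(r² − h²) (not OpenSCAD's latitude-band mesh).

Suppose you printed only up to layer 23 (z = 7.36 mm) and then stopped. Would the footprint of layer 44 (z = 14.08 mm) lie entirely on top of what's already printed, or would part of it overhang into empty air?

Compare the two slices. At z = 7.36: the cone: at t=0.398 of its height the radius interpolates to r₁+(r₂−r₁)t = 7.812, giving a regular 12-gon of that circumradius (area = (12/2)·7.812²·sin(360°/12) = 183.08 mm²); the cylinder at (13, 0): section is a regular 12-gon, circumradius r=9.5 (area = (12/2)·9.500²·sin(360°/12) = 270.75 mm²); the cylinder at (-0.5, 7): section is a regular 12-gon, circumradius r=4 (area = (12/2)·4.000²·sin(360°/12) = 48.00 mm²); the sphere at (15, -3.5) is absent (|z−center|=11.140 > r=10.5); Merging all regions: the regions partially overlap — summed areas 501.83 mm² minus the doubly-counted overlap 55.10 mm² gives 446.73 mm² — area = 446.73 mm²; the cube at (-4, -0.5) is absent (z outside [18.5, 26]); Merging all regions: only the result so far is present, so the union is just that shape — area = 446.73 mm². At z = 14.08: the cone: at t=0.761 of its height the radius interpolates to r₁+(r₂−r₁)t = 5.814, giving a regular 12-gon of that circumradius (area = (12/2)·5.814²·sin(360°/12) = 101.41 mm²); the r=9.5 cylinder at (13, 0) gives a regular 12-gon of circumradius 9.5 (constant along its height) (area = (12/2)·9.500²·sin(360°/12) = 270.75 mm²); the r=4 cylinder at (-0.5, 7) gives a regular 12-gon of circumradius 4 (constant along its height) (area = (12/2)·4.000²·sin(360°/12) = 48.00 mm²); the r=10.5 sphere at (15, -3.5) contributes a regular 12-gon of circumradius √(10.5²−4.42²) = 9.524 (area = (12/2)·9.524²·sin(360°/12) = 272.14 mm²); Taking the union: the regions partially overlap — summed areas 692.30 mm² minus the doubly-counted overlap 217.59 mm² gives 474.71 mm² — area = 474.71 mm²; the cube at (-4, -0.5) is absent (z outside [18.5, 26]); Taking the union: only that combined region is present, so the union is just that shape — area = 474.71 mm². Checking containment: at z = 14.08 the cross-section extends beyond the z = 7.36 cross-section by about 75.21 mm².

part overhangs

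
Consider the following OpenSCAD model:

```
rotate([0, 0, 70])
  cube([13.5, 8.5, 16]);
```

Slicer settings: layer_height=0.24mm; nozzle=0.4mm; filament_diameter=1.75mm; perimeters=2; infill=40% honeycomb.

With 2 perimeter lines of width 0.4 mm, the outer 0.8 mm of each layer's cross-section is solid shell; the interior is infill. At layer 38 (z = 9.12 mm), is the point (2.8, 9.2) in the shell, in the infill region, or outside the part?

shell

At z = 9.12 mm: the 13.5×8.5 cube contributes its full rectangle; (rotated 70° about Z; rotation is an isometry so areas/perimeters/island counts are preserved). Overall, the cross-section is a single solid region. Undo the 70° rotation: the query point maps to (9.603, 0.515) in the un-rotated model frame. The nearest boundary edge runs (0.00, 0.00)→(13.50, 0.00); distance from the point to it = 0.52 mm. The point is inside the cross-section, 0.52 mm from the nearest boundary — within the 0.8 mm shell band (2 × 0.4).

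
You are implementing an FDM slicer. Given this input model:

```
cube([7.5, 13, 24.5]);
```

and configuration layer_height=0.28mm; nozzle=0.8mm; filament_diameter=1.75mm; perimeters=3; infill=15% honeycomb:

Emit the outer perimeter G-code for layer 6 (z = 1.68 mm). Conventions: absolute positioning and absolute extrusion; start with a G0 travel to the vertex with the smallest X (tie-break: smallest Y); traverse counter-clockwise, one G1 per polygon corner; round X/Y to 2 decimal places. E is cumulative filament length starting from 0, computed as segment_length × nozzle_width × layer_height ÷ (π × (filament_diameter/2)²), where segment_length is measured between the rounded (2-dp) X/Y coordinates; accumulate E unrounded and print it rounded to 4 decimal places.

At z = 1.68 mm: the 7.5×13 cube contributes its full rectangle. The outline is a single polygon with 4 vertices. Extrusion per mm of travel: 0.8 × 0.28 / (π × 0.875²) = 0.093128. Accumulating E over each segment gives final E = 3.8183.

G0 X0.00 Y0.00 Z1.68
G1 X7.50 Y0.00 E0.6985
G1 X7.50 Y13.00 E1.9091
G1 X0.00 Y13.00 E2.6076
G1 X0.00 Y0.00 E3.8183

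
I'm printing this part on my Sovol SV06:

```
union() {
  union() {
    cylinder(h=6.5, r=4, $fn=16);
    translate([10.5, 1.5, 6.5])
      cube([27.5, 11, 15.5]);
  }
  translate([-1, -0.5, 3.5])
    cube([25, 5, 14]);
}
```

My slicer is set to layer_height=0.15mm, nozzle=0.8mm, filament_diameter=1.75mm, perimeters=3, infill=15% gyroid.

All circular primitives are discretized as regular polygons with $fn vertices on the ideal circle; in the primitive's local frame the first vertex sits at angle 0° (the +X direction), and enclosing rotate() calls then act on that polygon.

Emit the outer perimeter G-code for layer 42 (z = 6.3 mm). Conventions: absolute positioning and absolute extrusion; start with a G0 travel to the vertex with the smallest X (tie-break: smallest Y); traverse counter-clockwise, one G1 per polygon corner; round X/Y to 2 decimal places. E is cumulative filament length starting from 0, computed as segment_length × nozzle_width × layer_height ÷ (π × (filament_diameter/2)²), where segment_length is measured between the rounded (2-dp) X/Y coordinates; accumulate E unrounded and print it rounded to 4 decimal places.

At z = 6.3 mm: the cylinder: section is a regular 16-gon, circumradius r=4; the cube at (10.5, 1.5) does not reach this height (z outside [6.5, 22]); Merging all regions: only the r=4 cylinder is present, so the union is just that shape — 1 connected region; the cube at (-1, -0.5) (footprint 25×5) is included at this height; Merging all regions: the regions partially overlap (shared area 18.62 mm²), so overlapping operands fuse into one piece — 1 connected region. The outline is a single polygon with 16 vertices. Extrusion per mm of travel: 0.8 × 0.15 / (π × 0.875²) = 0.049890. Accumulating E over each segment gives final E = 3.3931.

G0 X-4.00 Y0.00 Z6.30
G1 X-3.70 Y-1.53 E0.0778
G1 X-2.83 Y-2.83 E0.1558
G1 X-1.53 Y-3.70 E0.2339
G1 X0.00 Y-4.00 E0.3117
G1 X1.53 Y-3.70 E0.3894
G1 X2.83 Y-2.83 E0.4675
G1 X3.70 Y-1.53 E0.5455
G1 X3.90 Y-0.50 E0.5979
G1 X24.00 Y-0.50 E1.6007
G1 X24.00 Y4.50 E1.8501
G1 X-1.00 Y4.50 E3.0974
G1 X-1.00 Y3.80 E3.1323
G1 X-1.53 Y3.70 E3.1592
G1 X-2.83 Y2.83 E3.2372
G1 X-3.70 Y1.53 E3.3153
G1 X-4.00 Y0.00 E3.3931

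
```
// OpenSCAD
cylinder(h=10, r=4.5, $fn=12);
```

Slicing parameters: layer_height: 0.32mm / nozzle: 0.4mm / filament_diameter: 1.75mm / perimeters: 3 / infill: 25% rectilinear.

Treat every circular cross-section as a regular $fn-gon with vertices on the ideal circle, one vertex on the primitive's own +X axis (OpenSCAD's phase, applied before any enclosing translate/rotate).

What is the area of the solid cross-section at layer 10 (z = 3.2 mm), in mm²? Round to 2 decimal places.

60.75 mm²

At z = 3.2 mm: the cylinder: section is a regular 12-gon, circumradius r=4.5 (area = (12/2)·4.500²·sin(360°/12) = 60.75 mm²). Overall, the cross-section is a single solid region. Net area = 60.75 mm².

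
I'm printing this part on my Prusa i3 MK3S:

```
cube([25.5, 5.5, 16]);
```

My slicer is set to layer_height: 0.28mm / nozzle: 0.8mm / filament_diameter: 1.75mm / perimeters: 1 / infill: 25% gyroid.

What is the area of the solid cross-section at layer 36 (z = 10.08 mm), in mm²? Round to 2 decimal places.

At z = 10.08 mm: the 25.5×5.5 cube contributes its full rectangle (area 140.25 mm²). Overall, the cross-section is a single solid region. Net area = 140.25 mm².

140.25 mm²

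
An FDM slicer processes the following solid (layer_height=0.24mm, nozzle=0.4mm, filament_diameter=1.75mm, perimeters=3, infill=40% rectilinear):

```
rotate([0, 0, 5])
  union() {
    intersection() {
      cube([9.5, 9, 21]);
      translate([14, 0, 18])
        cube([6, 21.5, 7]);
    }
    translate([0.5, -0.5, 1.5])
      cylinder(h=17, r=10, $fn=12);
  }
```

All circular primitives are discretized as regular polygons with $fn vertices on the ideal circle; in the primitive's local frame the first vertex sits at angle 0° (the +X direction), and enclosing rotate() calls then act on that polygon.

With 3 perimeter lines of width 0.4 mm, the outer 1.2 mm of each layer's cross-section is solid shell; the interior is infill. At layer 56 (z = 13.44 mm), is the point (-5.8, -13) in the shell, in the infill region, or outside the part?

At z = 13.44 mm: the cube (footprint 9.5×9) is included at this height; the cube at (14, 0) is absent (z outside [18, 25]); After intersecting: at least one operand is absent at this height, so nothing remains; the r=10 cylinder at (0.5, -0.5) gives a regular 12-gon of circumradius 10 (constant along its height); Taking the union: only the r=10 cylinder at (0.5, -0.5) is present, so the union is just that shape — 1 connected region; (whole slice rotated 5° about Z — lengths, areas and connectivity unchanged). Overall, the cross-section is a single solid region. Undo the 5° rotation: the query point maps to (-6.911, -12.445) in the un-rotated model frame. The nearest boundary edge runs (-8.16, -5.50)→(-4.50, -9.16); distance from the point to it = 4.07 mm. The point is not inside any of the regions above, so it lies outside the cross-section (4.07 mm from the nearest boundary).

outside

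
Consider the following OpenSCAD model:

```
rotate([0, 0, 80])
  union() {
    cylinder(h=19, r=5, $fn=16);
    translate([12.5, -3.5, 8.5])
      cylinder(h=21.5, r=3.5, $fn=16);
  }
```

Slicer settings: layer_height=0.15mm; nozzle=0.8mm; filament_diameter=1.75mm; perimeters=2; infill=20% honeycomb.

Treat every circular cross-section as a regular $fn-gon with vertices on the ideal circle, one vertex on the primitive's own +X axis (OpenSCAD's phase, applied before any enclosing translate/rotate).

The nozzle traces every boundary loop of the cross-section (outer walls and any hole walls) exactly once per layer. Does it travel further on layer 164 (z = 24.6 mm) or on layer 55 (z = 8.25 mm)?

layer 55 (z = 8.25 mm)

Layer 164 (z = 24.6): the cylinder does not reach this height (z outside [0, 19]); the r=3.5 cylinder at (12.5, -3.5) gives a regular 16-gon of circumradius 3.5 (constant along its height) (perimeter = 2·16·3.500·sin(180°/16) = 21.85 mm); Combining (union): only the r=3.5 cylinder at (12.5, -3.5) is present, so the union is just that shape — boundary = 21.85 mm; (rotated 80° about Z; rotation is an isometry so areas/perimeters/island counts are preserved). So its perimeter = 21.85 mm. Layer 55 (z = 8.25): the r=5 cylinder contributes a regular 16-gon of circumradius 5 (perimeter = 2·16·5.000·sin(180°/16) = 31.21 mm); the cylinder at (12.5, -3.5) is absent (z outside [8.5, 30]); Taking the union: only the r=5 cylinder is present, so the union is just that shape — boundary = 31.21 mm; (whole slice rotated 80° about Z — lengths, areas and connectivity unchanged). So its perimeter = 31.21 mm. Layer 55 is larger (31.21 vs 21.85 mm).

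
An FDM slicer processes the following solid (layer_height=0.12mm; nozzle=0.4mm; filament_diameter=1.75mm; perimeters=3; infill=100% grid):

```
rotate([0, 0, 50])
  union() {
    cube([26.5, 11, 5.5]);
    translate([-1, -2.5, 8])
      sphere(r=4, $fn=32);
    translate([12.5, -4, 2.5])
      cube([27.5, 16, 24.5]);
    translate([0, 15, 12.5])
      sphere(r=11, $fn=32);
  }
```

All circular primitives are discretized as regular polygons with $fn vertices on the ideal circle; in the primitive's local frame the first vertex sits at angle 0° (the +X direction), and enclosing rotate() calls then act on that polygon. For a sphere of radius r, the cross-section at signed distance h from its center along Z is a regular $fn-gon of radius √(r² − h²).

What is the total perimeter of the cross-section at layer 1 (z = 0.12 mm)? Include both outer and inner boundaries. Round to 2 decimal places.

75.00 mm

At z = 0.12 mm: the cube (footprint 26.5×11) is included at this height (perimeter 75.00 mm); the sphere at (-1, -2.5) is not intersected at this z (|z−center|=7.880 > r=4); the cube at (12.5, -4) is absent (z outside [2.5, 27]); the sphere at (0, 15) is not intersected at this z (|z−center|=12.380 > r=11); Merging all regions: only the 26.5×11 cube is present, so the union is just that shape — boundary = 75.00 mm; (rotated 50° about Z; rotation is an isometry so areas/perimeters/island counts are preserved). Overall, the cross-section is a single solid region. Total boundary length (outer) = 75.00 mm.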